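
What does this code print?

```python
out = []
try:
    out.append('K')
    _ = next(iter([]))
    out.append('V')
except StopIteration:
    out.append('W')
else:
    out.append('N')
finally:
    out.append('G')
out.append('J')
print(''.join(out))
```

Execution trace: 'K' (try body) → 'W' (except StopIteration) → 'G' (finally) → 'J' (after the try/except). Output: KWGJ

Answer: KWGJ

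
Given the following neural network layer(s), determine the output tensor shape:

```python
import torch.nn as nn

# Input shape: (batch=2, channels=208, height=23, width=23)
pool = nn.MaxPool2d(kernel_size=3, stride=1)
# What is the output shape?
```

Input: (2, 208, 23, 23) -> Output: (2, 208, 21, 21)

Answer: (2, 208, 21, 21)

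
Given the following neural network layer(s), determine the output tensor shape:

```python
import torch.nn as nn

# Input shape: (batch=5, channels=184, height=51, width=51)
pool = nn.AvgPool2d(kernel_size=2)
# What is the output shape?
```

Input: (5, 184, 51, 51) -> Output: (5, 184, 25, 25)

Answer: (5, 184, 25, 25)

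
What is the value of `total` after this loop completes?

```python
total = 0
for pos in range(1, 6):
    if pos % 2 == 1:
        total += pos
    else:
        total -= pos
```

Add odd, subtract even
`total` takes the values: 0 → 1 → -1 → 2 → -2 → 3

Answer: 3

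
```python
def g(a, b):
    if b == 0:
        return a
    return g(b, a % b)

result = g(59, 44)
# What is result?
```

g(59, 44) -> g(44, 15) -> g(15, 14) -> g(14, 1) -> g(1, 0) -> 1

Answer: 1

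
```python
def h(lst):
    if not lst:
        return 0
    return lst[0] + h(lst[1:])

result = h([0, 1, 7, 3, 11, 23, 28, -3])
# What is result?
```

0 + 1 + 7 + 3 + 11 + 23 + 28 + (-3) + 0 = 70

Answer: 70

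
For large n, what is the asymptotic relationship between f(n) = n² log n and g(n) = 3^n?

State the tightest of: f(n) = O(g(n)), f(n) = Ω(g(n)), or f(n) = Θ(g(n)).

n² log n vs 3^n: f(n) = O(g(n)) but not Ω(g(n)) — 3^n grows strictly faster than n² log n.

Answer: f(n) = O(g(n)) but not Ω(g(n)) — 3^n grows strictly faster than n² log n.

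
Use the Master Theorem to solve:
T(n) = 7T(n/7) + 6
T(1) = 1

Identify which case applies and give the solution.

a=7, b=7, f(n)=6. log_7(7) = 1. Since c=0 < 1, Case 1 applies: T(n) = Θ(n^log_b(a)) = O(n).

Answer: O(n) - Case 1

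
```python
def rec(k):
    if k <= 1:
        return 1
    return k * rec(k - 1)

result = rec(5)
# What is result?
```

rec(5) = 5 * 4 * 3 * 2 * 1 = 120

Answer: 120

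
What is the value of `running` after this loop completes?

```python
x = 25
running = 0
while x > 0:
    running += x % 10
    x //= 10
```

Sum digits of 25
`running` takes the values: 0 → 5 → 7

Answer: 7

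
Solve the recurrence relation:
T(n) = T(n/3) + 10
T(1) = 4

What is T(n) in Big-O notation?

Each step divides n by 3 and adds 10. After log_3(n) steps we reach T(1)=4. So T(n) = 10·log_3(n) + 4 = O(log n).

Answer: O(log n)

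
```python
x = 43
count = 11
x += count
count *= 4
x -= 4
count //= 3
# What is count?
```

Trace:
`x = 43` → x = 43
`count = 11` → count = 11
`x += count` → x = 54
`count *= 4` → count = 44
`x -= 4` → x = 50
`count //= 3` → count = 14
So count = 14

Answer: 14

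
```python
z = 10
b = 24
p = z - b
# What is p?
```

Trace:
`z = 10` → z = 10
`b = 24` → b = 24
`p = z - b` → p = -14
So p = -14

Answer: -14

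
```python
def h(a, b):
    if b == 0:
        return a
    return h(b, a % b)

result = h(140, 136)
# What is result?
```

h(140, 136) -> h(136, 4) -> h(4, 0) -> 4

Answer: 4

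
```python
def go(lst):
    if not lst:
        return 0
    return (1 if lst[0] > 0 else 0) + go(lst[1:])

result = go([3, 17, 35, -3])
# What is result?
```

Count of positive elements in [3, 17, 35, -3] = 3

Answer: 3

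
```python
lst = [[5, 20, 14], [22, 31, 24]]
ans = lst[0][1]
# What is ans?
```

Trace:
`lst = [[5, 20, 14], [22, 31, 24]]` → lst = [[5, 20, 14], [22, 31, 24]]
`ans = lst[0][1]` → ans = 20
So ans = 20

Answer: 20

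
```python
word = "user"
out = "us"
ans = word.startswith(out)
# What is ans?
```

Trace:
`word = "user"` → word = 'user'
`out = "us"` → out = 'us'
`ans = word.startswith(out)` → ans = True
So ans = True

Answer: True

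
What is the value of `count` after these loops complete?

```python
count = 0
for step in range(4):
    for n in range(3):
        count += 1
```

4 * 3 = 12
`count` takes the values: 0 → 1 → 2 → 3 → 4 → 5 → 6 → 7 → 8 → 9 → 10 → 11 → 12

Answer: 12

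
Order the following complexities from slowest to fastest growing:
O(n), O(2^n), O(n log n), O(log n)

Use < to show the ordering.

Ordered by growth rate: O(log n) < O(n) < O(n log n) < O(2^n)

Answer: O(log n) < O(n) < O(n log n) < O(2^n)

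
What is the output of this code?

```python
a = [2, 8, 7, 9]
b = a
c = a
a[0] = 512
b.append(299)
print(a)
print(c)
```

Key concept: multiple aliases.
Step by step:
`a = [2, 8, 7, 9]` → a = [2, 8, 7, 9]
`b = a` → b = [2, 8, 7, 9] (same object as a)
`c = a` → c = [2, 8, 7, 9] (same object as a, b)
`a[0] = 512` → a = [512, 8, 7, 9] (same object as b, c); b = [512, 8, 7, 9] (same object as a, c); c = [512, 8, 7, 9] (same object as a, b)
`b.append(299)` → a = [512, 8, 7, 9, 299] (same object as b, c); b = [512, 8, 7, 9, 299] (same object as a, c); c = [512, 8, 7, 9, 299] (same object as a, b)
`print(a)` → prints [512, 8, 7, 9, 299]
`print(c)` → prints [512, 8, 7, 9, 299]

Answer:
[512, 8, 7, 9, 299]
[512, 8, 7, 9, 299]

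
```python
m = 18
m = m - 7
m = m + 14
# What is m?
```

Trace:
`m = 18` → m = 18
`m = m - 7` → m = 11
`m = m + 14` → m = 25
So m = 25

Answer: 25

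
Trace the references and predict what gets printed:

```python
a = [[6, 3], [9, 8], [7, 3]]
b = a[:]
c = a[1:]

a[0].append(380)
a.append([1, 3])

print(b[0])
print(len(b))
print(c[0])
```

Key concept: slice with nested mutation.
Step by step:
`a = [[6, 3], [9, 8], [7, 3]]` → a = [[6, 3], [9, 8], [7, 3]]
`b = a[:]` → b = [[6, 3], [9, 8], [7, 3]]
`c = a[1:]` → c = [[9, 8], [7, 3]]
`a[0].append(380)` → a = [[6, 3, 380], [9, 8], [7, 3]]; b = [[6, 3, 380], [9, 8], [7, 3]]
`a.append([1, 3])` → a = [[6, 3, 380], [9, 8], [7, 3], [1, 3]]
`print(b[0])` → prints [6, 3, 380]
`print(len(b))` → prints 3
`print(c[0])` → prints [9, 8]

Answer:
[6, 3, 380]
3
[9, 8]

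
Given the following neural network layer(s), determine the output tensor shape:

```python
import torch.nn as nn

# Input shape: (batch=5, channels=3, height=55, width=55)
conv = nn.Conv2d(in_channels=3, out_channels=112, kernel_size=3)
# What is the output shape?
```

Input: (5, 3, 55, 55) -> Output: (5, 112, 53, 53)

Answer: (5, 112, 53, 53)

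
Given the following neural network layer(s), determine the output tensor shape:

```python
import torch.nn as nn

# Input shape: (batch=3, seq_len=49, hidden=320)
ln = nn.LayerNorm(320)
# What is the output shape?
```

Input: (3, 49, 320) -> Output: (3, 49, 320)

Answer: (3, 49, 320)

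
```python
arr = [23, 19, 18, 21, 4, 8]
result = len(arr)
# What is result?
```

Trace:
`arr = [23, 19, 18, 21, 4, 8]` → arr = [23, 19, 18, 21, 4, 8]
`result = len(arr)` → result = 6
So result = 6

Answer: 6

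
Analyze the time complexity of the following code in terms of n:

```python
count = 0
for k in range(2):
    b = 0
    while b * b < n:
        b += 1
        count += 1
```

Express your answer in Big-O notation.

Each loop level contributes: 1 × √n. Multiplying the contributions gives O(√n).

Answer: O(√n)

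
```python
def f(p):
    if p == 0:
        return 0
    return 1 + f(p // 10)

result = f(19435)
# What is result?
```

Count of digits of 19435: 5

Answer: 5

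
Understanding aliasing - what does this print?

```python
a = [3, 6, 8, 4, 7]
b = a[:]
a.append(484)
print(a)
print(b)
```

Key concept: slice [:] creates copy.
Step by step:
`a = [3, 6, 8, 4, 7]` → a = [3, 6, 8, 4, 7]
`b = a[:]` → b = [3, 6, 8, 4, 7]
`a.append(484)` → a = [3, 6, 8, 4, 7, 484]
`print(a)` → prints [3, 6, 8, 4, 7, 484]
`print(b)` → prints [3, 6, 8, 4, 7]

Answer:
[3, 6, 8, 4, 7, 484]
[3, 6, 8, 4, 7]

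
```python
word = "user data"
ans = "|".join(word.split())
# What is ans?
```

Trace:
`word = "user data"` → word = 'user data'
`ans = "|".join(word.split())` → ans = 'user|data'
So ans = 'user|data'

Answer: 'user|data'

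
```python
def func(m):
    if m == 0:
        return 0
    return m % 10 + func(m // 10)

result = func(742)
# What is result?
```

Sum of digits of 742: 2 + 4 + 7 = 13

Answer: 13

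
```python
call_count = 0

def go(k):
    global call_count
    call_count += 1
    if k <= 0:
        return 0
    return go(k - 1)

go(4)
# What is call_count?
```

Linear recursion stepping by 1: 5 calls from k=4 down to ≤0.

Answer: 5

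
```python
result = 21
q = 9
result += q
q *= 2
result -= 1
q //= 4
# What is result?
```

Trace:
`result = 21` → result = 21
`q = 9` → q = 9
`result += q` → result = 30
`q *= 2` → q = 18
`result -= 1` → result = 29
`q //= 4` → q = 4
So result = 29

Answer: 29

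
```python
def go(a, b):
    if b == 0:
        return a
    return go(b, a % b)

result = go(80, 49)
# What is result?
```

go(80, 49) -> go(49, 31) -> go(31, 18) -> go(18, 13) -> go(13, 5) -> go(5, 3) -> go(3, 2) -> go(2, 1) -> go(1, 0) -> 1

Answer: 1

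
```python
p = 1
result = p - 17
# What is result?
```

Trace:
`p = 1` → p = 1
`result = p - 17` → result = -16
So result = -16

Answer: -16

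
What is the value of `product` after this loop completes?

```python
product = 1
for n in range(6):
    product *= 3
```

3^6 = 729
`product` takes the values: 1 → 3 → 9 → 27 → 81 → 243 → 729

Answer: 729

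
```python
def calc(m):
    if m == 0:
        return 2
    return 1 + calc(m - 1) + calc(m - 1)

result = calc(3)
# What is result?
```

calc(m) = 1 + 2·calc(m-1), calc(0)=2. Closed form: (2+1)·2^3 - 1 = 23.

Answer: 23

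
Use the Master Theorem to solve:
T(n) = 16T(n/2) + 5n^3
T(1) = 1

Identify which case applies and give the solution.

a=16, b=2, f(n)=5n^3. log_2(16) = 4. Since c=3 < 4, Case 1 applies: T(n) = Θ(n^log_b(a)) = O(n^4).

Answer: O(n^4) - Case 1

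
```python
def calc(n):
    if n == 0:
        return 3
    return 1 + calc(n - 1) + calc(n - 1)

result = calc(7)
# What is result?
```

calc(n) = 1 + 2·calc(n-1), calc(0)=3. Closed form: (3+1)·2^7 - 1 = 511.

Answer: 511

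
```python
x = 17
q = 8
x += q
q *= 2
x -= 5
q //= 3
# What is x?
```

Trace:
`x = 17` → x = 17
`q = 8` → q = 8
`x += q` → x = 25
`q *= 2` → q = 16
`x -= 5` → x = 20
`q //= 3` → q = 5
So x = 20

Answer: 20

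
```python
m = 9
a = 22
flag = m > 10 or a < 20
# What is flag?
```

Trace:
`m = 9` → m = 9
`a = 22` → a = 22
`flag = m > 10 or a < 20` → flag = False
So flag = False

Answer: False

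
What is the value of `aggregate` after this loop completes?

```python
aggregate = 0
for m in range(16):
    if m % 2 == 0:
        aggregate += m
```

Sum of even numbers 0 to 15
`aggregate` takes the values: 0 → 2 → 6 → 12 → 20 → 30 → 42 → 56

Answer: 56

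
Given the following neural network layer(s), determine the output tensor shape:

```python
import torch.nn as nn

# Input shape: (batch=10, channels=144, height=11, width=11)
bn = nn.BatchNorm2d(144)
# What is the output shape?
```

Input: (10, 144, 11, 11) -> Output: (10, 144, 11, 11)

Answer: (10, 144, 11, 11)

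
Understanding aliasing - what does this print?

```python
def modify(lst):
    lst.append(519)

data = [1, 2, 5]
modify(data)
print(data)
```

Key concept: function modifies passed list.
Step by step:
`data = [1, 2, 5]` → data = [1, 2, 5]
`modify(data)` → data = [1, 2, 5, 519]
`print(data)` → prints [1, 2, 5, 519]

Answer: [1, 2, 5, 519]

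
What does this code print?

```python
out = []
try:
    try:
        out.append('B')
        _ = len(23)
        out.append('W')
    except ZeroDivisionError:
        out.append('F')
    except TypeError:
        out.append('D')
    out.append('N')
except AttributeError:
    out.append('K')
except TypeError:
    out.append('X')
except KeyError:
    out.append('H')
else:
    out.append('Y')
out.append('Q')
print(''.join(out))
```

Execution trace: 'B' (inner try body) → 'D' (inner except TypeError) → 'N' (try body, no exception) → 'Y' (else) → 'Q' (after the try/except). Output: BDNYQ

Answer: BDNYQ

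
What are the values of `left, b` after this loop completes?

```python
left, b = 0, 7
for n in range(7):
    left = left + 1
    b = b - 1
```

left goes 0→7, b goes 7→0
`left, b` takes the values: (0, 7) → (1, 7) → (1, 6) → (2, 6) → (2, 5) → (3, 5) → (3, 4) → (4, 4) → (4, 3) → (5, 3) → (5, 2) → (6, 2) → (6, 1) → (7, 1) → (7, 0)

Answer: 7, 0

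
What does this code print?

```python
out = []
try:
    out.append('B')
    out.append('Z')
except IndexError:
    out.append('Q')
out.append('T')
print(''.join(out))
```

Execution trace: 'B' (try body) → 'Z' (try body, no exception) → 'T' (after the try/except). Output: BZT

Answer: BZT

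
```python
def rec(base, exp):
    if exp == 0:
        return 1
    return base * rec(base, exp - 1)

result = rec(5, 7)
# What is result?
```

rec(5, 7) = 5 * 5 * 5 * 5 * 5 * 5 * 5 = 78125

Answer: 78125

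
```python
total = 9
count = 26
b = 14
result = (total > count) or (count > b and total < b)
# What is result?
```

Trace:
`total = 9` → total = 9
`count = 26` → count = 26
`b = 14` → b = 14
`result = (total > count) or (count > b and total < b)` → result = True
So result = True

Answer: True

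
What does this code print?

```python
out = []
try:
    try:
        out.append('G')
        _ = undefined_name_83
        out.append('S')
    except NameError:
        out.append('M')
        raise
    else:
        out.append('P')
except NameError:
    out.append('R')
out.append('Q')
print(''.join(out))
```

Execution trace: 'G' (inner try body) → 'M' (inner except NameError) → 'R' (outer except NameError) → 'Q' (after the try/except). Output: GMRQ

Answer: GMRQ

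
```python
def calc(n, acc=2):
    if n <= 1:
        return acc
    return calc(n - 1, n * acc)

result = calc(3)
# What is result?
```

Accumulator trace (n, acc): (3, 2) -> (2, 6) -> (1, 12) -> return 12

Answer: 12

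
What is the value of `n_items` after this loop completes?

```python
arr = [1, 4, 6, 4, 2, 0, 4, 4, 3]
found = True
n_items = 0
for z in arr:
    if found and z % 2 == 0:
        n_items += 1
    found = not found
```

Count even values at even positions
`n_items` takes the values: 0 → 1 → 2 → 3

Answer: 3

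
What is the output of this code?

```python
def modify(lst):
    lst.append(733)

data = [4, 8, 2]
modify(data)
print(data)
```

Key concept: function modifies passed list.
Step by step:
`data = [4, 8, 2]` → data = [4, 8, 2]
`modify(data)` → data = [4, 8, 2, 733]
`print(data)` → prints [4, 8, 2, 733]

Answer: [4, 8, 2, 733]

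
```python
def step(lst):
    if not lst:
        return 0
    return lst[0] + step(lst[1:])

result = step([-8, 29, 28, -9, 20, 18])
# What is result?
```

(-8) + 29 + 28 + (-9) + 20 + 18 + 0 = 78

Answer: 78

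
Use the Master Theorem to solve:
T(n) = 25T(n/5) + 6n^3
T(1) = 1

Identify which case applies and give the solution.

a=25, b=5, f(n)=6n^3. log_5(25) = 2. Since c=3 > 2 and the regularity condition holds (25(n/5)^3 = (25/5^3)n^3 with 25/5^3 < 1), Case 3 applies: T(n) = Θ(f(n)) = O(n^3).

Answer: O(n^3) - Case 3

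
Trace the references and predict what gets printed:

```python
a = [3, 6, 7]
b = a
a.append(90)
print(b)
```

Key concept: basic list aliasing.
Step by step:
`a = [3, 6, 7]` → a = [3, 6, 7]
`b = a` → b = [3, 6, 7] (same object as a)
`a.append(90)` → a = [3, 6, 7, 90] (same object as b); b = [3, 6, 7, 90] (same object as a)
`print(b)` → prints [3, 6, 7, 90]

Answer: [3, 6, 7, 90]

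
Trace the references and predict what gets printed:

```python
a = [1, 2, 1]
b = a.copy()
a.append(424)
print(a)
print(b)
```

Key concept: list.copy() creates independent copy.
Step by step:
`a = [1, 2, 1]` → a = [1, 2, 1]
`b = a.copy()` → b = [1, 2, 1]
`a.append(424)` → a = [1, 2, 1, 424]
`print(a)` → prints [1, 2, 1, 424]
`print(b)` → prints [1, 2, 1]

Answer:
[1, 2, 1, 424]
[1, 2, 1]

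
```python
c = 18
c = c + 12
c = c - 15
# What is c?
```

Trace:
`c = 18` → c = 18
`c = c + 12` → c = 30
`c = c - 15` → c = 15
So c = 15

Answer: 15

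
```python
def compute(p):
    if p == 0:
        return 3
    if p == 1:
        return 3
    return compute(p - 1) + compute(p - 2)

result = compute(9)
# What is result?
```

Build up from base cases: compute(0)=3, compute(1)=3, compute(2)=6, compute(3)=9, compute(4)=15, compute(5)=24, compute(6)=39, ..., compute(9)=165

Answer: 165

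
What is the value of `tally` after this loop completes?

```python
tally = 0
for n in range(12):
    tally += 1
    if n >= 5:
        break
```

Loop breaks when n reaches 5, tally is 6
`tally` takes the values: 0 → 1 → 2 → 3 → 4 → 5 → 6

Answer: 6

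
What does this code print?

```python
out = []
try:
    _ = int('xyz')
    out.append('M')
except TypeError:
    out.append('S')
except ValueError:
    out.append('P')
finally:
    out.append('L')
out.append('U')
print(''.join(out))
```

Execution trace: 'P' (except ValueError) → 'L' (finally) → 'U' (after the try/except). Output: PLU

Answer: PLU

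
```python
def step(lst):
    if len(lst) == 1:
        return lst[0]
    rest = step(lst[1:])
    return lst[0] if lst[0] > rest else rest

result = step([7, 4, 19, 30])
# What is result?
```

Recursive max over [7, 4, 19, 30] = 30

Answer: 30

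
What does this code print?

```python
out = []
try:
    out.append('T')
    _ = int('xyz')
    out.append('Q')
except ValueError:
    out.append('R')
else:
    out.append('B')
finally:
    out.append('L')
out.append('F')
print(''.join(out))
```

Execution trace: 'T' (try body) → 'R' (except ValueError) → 'L' (finally) → 'F' (after the try/except). Output: TRLF

Answer: TRLF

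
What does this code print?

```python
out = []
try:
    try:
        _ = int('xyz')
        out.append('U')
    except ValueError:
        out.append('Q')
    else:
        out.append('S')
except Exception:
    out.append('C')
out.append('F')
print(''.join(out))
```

Execution trace: 'Q' (inner except ValueError) → 'F' (after the try/except). Output: QF

Answer: QF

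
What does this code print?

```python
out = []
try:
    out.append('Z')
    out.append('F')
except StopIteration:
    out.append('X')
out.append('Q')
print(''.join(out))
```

Execution trace: 'Z' (try body) → 'F' (try body, no exception) → 'Q' (after the try/except). Output: ZFQ

Answer: ZFQ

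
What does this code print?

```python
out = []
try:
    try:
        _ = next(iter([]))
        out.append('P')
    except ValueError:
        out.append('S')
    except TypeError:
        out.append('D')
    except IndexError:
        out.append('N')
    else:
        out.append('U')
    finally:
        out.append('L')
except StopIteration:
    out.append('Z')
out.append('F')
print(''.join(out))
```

Execution trace: 'L' (finally) → 'Z' (outer except StopIteration) → 'F' (after the try/except). Output: LZF

Answer: LZF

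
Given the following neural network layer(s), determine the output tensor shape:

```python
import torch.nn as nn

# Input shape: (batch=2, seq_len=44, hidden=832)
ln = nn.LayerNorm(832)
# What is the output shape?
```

Input: (2, 44, 832) -> Output: (2, 44, 832)

Answer: (2, 44, 832)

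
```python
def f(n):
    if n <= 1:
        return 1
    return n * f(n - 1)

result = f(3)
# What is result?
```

f(3) = 3 * 2 * 1 = 6

Answer: 6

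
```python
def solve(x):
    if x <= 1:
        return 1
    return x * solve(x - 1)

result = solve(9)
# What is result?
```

solve(9) = 9 * 8 * 7 * 6 * 5 * 4 * 3 * 2 * 1 = 362880

Answer: 362880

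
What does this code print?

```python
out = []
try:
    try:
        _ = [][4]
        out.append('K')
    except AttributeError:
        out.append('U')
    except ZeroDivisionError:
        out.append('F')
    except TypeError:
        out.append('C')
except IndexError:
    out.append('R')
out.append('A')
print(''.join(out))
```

Execution trace: 'R' (outer except IndexError) → 'A' (after the try/except). Output: RA

Answer: RA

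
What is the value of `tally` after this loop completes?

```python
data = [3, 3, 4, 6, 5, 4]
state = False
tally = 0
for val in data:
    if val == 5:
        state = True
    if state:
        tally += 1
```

Count elements after first 5 in [3, 3, 4, 6, 5, 4]
`tally` takes the values: 0 → 1 → 2

Answer: 2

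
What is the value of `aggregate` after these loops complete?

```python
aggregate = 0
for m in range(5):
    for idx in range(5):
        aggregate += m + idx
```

Sum of all m+idx for m,idx in 5x5
`aggregate` takes the values: 0 → 1 → 3 → 6 → 10 → 11 → 13 → 16 → 20 → 25 → 27 → 30 → 34 → 39 → 45 → 48 → 52 → 57 → 63 → 70 → 74 → 79 → 85 → 92 → 100

Answer: 100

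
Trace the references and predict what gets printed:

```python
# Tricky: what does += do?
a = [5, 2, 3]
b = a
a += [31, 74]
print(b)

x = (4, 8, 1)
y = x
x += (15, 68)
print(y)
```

Key concept: += behavior differs for mutable vs immutable.
Step by step:
`a = [5, 2, 3]` → a = [5, 2, 3]
`b = a` → b = [5, 2, 3] (same object as a)
`a += [31, 74]` → a = [5, 2, 3, 31, 74] (same object as b); b = [5, 2, 3, 31, 74] (same object as a)
`print(b)` → prints [5, 2, 3, 31, 74]
`x = (4, 8, 1)` → x = (4, 8, 1)
`y = x` → y = (4, 8, 1)
`x += (15, 68)` → x = (4, 8, 1, 15, 68)
`print(y)` → prints (4, 8, 1)

Answer:
[5, 2, 3, 31, 74]
(4, 8, 1)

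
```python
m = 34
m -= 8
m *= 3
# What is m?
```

Trace:
`m = 34` → m = 34
`m -= 8` → m = 26
`m *= 3` → m = 78
So m = 78

Answer: 78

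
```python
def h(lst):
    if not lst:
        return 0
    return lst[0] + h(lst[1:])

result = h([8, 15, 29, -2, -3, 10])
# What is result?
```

8 + 15 + 29 + (-2) + (-3) + 10 + 0 = 57

Answer: 57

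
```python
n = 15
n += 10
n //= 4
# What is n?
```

Trace:
`n = 15` → n = 15
`n += 10` → n = 25
`n //= 4` → n = 6
So n = 6

Answer: 6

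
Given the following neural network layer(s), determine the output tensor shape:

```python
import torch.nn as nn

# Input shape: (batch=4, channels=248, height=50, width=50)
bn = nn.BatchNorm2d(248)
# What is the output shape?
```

Input: (4, 248, 50, 50) -> Output: (4, 248, 50, 50)

Answer: (4, 248, 50, 50)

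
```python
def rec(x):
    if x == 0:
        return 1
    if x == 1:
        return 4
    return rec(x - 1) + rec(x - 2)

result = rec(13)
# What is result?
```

Build up from base cases: rec(0)=1, rec(1)=4, rec(2)=5, rec(3)=9, rec(4)=14, rec(5)=23, rec(6)=37, ..., rec(13)=1076

Answer: 1076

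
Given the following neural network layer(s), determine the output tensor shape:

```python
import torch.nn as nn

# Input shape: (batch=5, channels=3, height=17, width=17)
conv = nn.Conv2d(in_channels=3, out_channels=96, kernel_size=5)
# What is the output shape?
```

Input: (5, 3, 17, 17) -> Output: (5, 96, 13, 13)

Answer: (5, 96, 13, 13)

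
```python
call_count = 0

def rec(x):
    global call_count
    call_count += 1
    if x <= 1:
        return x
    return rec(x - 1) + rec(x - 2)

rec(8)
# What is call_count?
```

Calls(x) = 1 + Calls(x-1) + Calls(x-2); Calls(0)=Calls(1)=1. For x=8 this gives 67.

Answer: 67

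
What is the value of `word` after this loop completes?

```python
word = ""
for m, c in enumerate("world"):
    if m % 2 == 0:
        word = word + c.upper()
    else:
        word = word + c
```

Uppercase even positions in 'world'
`word` takes the values: "" → "W" → "Wo" → "WoR" → "WoRl" → "WoRlD"

Answer: "WoRlD"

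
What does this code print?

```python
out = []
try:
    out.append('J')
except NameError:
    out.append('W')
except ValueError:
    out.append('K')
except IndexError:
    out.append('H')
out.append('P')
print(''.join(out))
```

Execution trace: 'J' (try body, no exception) → 'P' (after the try/except). Output: JP

Answer: JP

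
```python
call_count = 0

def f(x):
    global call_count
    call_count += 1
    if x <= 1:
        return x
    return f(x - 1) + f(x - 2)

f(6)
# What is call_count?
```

Calls(x) = 1 + Calls(x-1) + Calls(x-2); Calls(0)=Calls(1)=1. For x=6 this gives 25.

Answer: 25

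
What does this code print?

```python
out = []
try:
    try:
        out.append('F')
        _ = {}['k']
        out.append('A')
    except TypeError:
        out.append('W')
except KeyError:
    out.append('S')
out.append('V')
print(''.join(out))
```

Execution trace: 'F' (try body) → 'S' (outer except KeyError) → 'V' (after the try/except). Output: FSV

Answer: FSV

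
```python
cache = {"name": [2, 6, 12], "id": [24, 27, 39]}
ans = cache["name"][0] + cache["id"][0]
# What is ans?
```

Trace:
`cache = {"name": [2, 6, 12], "id": [24, 27, 39]}` → cache = {'name': [2, 6, 12], 'id': [24, 27, 39]}
`ans = cache["name"][0] + cache["id"][0]` → ans = 26
So ans = 26

Answer: 26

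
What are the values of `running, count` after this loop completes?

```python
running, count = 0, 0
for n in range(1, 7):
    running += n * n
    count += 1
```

Sum of squares and count
`running, count` takes the values: (0, 0) → (1, 0) → (1, 1) → (5, 1) → (5, 2) → (14, 2) → (14, 3) → (30, 3) → (30, 4) → (55, 4) → (55, 5) → (91, 5) → (91, 6)

Answer: 91, 6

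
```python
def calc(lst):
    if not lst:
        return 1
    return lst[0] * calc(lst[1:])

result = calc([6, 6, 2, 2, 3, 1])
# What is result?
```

Product over [6, 6, 2, 2, 3, 1] = 6 * 6 * 2 * 2 * 3 * 1 = 432

Answer: 432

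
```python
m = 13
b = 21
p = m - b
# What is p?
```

Trace:
`m = 13` → m = 13
`b = 21` → b = 21
`p = m - b` → p = -8
So p = -8

Answer: -8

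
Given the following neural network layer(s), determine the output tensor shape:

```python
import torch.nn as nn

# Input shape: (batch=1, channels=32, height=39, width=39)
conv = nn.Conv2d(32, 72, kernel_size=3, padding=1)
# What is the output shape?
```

Input: (1, 32, 39, 39) -> Output: (1, 72, 39, 39)

Answer: (1, 72, 39, 39)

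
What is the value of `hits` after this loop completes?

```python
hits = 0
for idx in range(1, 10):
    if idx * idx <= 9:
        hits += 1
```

Count numbers where idx² ≤ 9
`hits` takes the values: 0 → 1 → 2 → 3

Answer: 3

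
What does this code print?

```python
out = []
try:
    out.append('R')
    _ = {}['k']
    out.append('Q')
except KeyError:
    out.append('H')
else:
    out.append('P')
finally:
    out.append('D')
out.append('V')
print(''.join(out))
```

Execution trace: 'R' (try body) → 'H' (except KeyError) → 'D' (finally) → 'V' (after the try/except). Output: RHDV

Answer: RHDV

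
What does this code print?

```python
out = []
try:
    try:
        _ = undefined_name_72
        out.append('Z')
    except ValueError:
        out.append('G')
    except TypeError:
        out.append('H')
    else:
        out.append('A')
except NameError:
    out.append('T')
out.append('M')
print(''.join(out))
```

Execution trace: 'T' (outer except NameError) → 'M' (after the try/except). Output: TM

Answer: TM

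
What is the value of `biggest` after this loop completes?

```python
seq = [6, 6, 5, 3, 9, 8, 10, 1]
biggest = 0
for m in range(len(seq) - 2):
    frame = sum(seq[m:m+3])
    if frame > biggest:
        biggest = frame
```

Max sum of 3-element window in [6, 6, 5, 3, 9, 8, 10, 1]
`biggest` takes the values: 0 → 17 → 20 → 27

Answer: 27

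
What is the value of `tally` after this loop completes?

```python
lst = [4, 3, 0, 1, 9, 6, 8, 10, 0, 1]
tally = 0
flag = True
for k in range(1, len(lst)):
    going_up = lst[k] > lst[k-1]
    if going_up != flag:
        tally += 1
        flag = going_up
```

Count direction changes in [4, 3, 0, 1, 9, 6, 8, 10, 0, 1]
`tally` takes the values: 0 → 1 → 2 → 3 → 4 → 5 → 6

Answer: 6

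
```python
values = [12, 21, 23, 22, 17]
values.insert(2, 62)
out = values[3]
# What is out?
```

Trace:
`values = [12, 21, 23, 22, 17]` → values = [12, 21, 23, 22, 17]
`values.insert(2, 62)` → values = [12, 21, 62, 23, 22, 17]
`out = values[3]` → out = 23
So out = 23

Answer: 23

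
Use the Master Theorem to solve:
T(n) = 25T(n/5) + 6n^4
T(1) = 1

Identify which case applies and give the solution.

a=25, b=5, f(n)=6n^4. log_5(25) = 2. Since c=4 > 2 and the regularity condition holds (25(n/5)^4 = (25/5^4)n^4 with 25/5^4 < 1), Case 3 applies: T(n) = Θ(f(n)) = O(n^4).

Answer: O(n^4) - Case 3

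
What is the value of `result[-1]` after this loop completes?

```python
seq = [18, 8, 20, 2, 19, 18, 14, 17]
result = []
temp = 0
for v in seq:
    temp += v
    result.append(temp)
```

Cumulative sum ends at 116
`result` takes the values: [] → [18] → [18, 26] → [18, 26, 46] → [18, 26, 46, 48] → [18, 26, 46, 48, 67] → [18, 26, 46, 48, 67, 85] → [18, 26, 46, 48, 67, 85, 99] → [18, 26, 46, 48, 67, 85, 99, 116]
So `result[-1]` = 116

Answer: 116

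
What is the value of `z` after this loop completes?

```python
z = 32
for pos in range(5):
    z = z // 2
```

Halve 5 times: 32 // 2^5 = 1
`z` takes the values: 32 → 16 → 8 → 4 → 2 → 1

Answer: 1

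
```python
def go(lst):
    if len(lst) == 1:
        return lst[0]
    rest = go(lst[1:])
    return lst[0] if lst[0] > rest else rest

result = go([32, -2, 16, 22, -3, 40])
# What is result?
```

Recursive max over [32, -2, 16, 22, -3, 40] = 40

Answer: 40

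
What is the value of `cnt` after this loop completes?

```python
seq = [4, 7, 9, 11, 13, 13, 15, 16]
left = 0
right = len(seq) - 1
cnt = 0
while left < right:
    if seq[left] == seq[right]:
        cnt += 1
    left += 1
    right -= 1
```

Count matching pairs from ends
`cnt` takes the values: 0

Answer: 0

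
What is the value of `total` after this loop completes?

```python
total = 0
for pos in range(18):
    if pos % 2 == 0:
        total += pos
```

Sum of even numbers 0 to 17
`total` takes the values: 0 → 2 → 6 → 12 → 20 → 30 → 42 → 56 → 72

Answer: 72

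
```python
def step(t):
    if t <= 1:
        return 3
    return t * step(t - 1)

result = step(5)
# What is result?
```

step(5) = 5 * 4 * 3 * 2 * 3 = 360

Answer: 360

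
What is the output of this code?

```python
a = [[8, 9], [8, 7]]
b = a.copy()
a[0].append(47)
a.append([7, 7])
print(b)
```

Key concept: shallow copy with nested lists.
Step by step:
`a = [[8, 9], [8, 7]]` → a = [[8, 9], [8, 7]]
`b = a.copy()` → b = [[8, 9], [8, 7]]
`a[0].append(47)` → a = [[8, 9, 47], [8, 7]]; b = [[8, 9, 47], [8, 7]]
`a.append([7, 7])` → a = [[8, 9, 47], [8, 7], [7, 7]]
`print(b)` → prints [[8, 9, 47], [8, 7]]

Answer: [[8, 9, 47], [8, 7]]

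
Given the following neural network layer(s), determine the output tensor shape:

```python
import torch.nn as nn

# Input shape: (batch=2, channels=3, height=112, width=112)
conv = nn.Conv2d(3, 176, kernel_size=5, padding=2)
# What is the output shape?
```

Input: (2, 3, 112, 112) -> Output: (2, 176, 112, 112)

Answer: (2, 176, 112, 112)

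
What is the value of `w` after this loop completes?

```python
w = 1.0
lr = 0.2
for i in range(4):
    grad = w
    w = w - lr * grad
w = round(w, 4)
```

Gradient descent: w = 1.0 * (1 - 0.2)^4
`w` takes the values: 1.0 → 0.8 → 0.64 → 0.512 → 0.4096

Answer: 0.4096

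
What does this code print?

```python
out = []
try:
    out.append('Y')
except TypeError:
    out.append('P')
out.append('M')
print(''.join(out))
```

Execution trace: 'Y' (try body, no exception) → 'M' (after the try/except). Output: YM

Answer: YM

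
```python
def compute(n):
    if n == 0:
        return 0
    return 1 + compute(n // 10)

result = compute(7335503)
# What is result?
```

Count of digits of 7335503: 7

Answer: 7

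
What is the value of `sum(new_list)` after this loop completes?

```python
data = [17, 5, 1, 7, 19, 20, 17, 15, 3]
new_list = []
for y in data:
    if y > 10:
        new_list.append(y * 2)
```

Sum of doubled values > 10
`new_list` takes the values: [] → [34] → [34, 38] → [34, 38, 40] → [34, 38, 40, 34] → [34, 38, 40, 34, 30]
So `sum(new_list)` = 176

Answer: 176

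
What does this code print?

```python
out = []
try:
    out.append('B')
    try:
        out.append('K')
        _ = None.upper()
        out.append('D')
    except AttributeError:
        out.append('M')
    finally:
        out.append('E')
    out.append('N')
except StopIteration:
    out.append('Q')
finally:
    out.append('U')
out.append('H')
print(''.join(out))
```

Execution trace: 'B' (try body) → 'K' (inner try body) → 'M' (inner except AttributeError) → 'E' (inner finally) → 'N' (try body, no exception) → 'U' (finally) → 'H' (after the try/except). Output: BKMENUH

Answer: BKMENUH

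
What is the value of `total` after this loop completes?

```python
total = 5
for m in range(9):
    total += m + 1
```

Start at 5, add 1 to 9 = 50
`total` takes the values: 5 → 6 → 8 → 11 → 15 → 20 → 26 → 33 → 41 → 50

Answer: 50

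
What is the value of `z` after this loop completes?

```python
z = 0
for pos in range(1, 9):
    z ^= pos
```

XOR of 1 to 8
`z` takes the values: 0 → 1 → 3 → 0 → 4 → 1 → 7 → 0 → 8

Answer: 8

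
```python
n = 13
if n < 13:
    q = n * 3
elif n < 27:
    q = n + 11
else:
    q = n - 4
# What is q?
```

Trace:
`n = 13` → n = 13
`if n < 13: ...` → n < 13 is False, n < 27 is True → q = 24
So q = 24

Answer: 24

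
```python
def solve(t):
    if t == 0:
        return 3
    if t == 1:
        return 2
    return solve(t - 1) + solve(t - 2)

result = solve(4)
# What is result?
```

Build up from base cases: solve(0)=3, solve(1)=2, solve(2)=5, solve(3)=7, solve(4)=12

Answer: 12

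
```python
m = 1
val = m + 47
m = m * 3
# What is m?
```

Trace:
`m = 1` → m = 1
`val = m + 47` → val = 48
`m = m * 3` → m = 3
So m = 3

Answer: 3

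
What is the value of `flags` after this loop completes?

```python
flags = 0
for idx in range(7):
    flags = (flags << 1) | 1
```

Build 7 consecutive 1-bits: 0b1111111
`flags` takes the values: 0 → 1 → 3 → 7 → 15 → 31 → 63 → 127

Answer: 127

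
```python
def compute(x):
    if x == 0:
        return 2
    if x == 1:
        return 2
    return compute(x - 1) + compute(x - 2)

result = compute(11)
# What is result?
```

Build up from base cases: compute(0)=2, compute(1)=2, compute(2)=4, compute(3)=6, compute(4)=10, compute(5)=16, compute(6)=26, ..., compute(11)=288

Answer: 288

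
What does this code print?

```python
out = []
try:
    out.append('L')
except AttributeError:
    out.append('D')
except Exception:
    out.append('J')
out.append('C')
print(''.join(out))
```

Execution trace: 'L' (try body, no exception) → 'C' (after the try/except). Output: LC

Answer: LC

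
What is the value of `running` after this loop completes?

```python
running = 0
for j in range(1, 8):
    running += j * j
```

Sum of squares 1² to 7² = 140
`running` takes the values: 0 → 1 → 5 → 14 → 30 → 55 → 91 → 140

Answer: 140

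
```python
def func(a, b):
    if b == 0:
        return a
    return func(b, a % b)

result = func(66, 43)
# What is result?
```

func(66, 43) -> func(43, 23) -> func(23, 20) -> func(20, 3) -> func(3, 2) -> func(2, 1) -> func(1, 0) -> 1

Answer: 1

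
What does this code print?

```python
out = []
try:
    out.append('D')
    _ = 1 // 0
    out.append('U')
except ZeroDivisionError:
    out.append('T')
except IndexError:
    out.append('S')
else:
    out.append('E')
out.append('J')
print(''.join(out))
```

Execution trace: 'D' (try body) → 'T' (except ZeroDivisionError) → 'J' (after the try/except). Output: DTJ

Answer: DTJ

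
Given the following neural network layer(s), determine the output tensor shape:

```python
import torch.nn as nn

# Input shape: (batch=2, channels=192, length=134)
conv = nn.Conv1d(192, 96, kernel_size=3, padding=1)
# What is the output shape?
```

Input: (2, 192, 134) -> Output: (2, 96, 134)

Answer: (2, 96, 134)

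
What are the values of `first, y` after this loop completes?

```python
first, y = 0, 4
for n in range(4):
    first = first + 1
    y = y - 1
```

first goes 0→4, y goes 4→0
`first, y` takes the values: (0, 4) → (1, 4) → (1, 3) → (2, 3) → (2, 2) → (3, 2) → (3, 1) → (4, 1) → (4, 0)

Answer: 4, 0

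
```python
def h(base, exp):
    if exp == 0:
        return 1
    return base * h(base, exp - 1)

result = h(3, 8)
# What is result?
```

h(3, 8) = 3 * 3 * 3 * 3 * 3 * 3 * 3 * 3 = 6561

Answer: 6561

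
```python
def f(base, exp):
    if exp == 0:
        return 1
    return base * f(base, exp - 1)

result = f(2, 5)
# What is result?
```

f(2, 5) = 2 * 2 * 2 * 2 * 2 = 32

Answer: 32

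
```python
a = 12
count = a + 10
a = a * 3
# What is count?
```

Trace:
`a = 12` → a = 12
`count = a + 10` → count = 22
`a = a * 3` → a = 36
So count = 22

Answer: 22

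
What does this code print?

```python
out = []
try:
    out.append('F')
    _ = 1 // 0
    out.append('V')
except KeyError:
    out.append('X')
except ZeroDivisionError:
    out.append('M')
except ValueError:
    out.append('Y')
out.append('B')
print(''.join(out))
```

Execution trace: 'F' (try body) → 'M' (except ZeroDivisionError) → 'B' (after the try/except). Output: FMB

Answer: FMB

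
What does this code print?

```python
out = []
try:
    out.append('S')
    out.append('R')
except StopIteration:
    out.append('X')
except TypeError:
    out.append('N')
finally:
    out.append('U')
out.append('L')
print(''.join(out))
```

Execution trace: 'S' (try body) → 'R' (try body, no exception) → 'U' (finally) → 'L' (after the try/except). Output: SRUL

Answer: SRUL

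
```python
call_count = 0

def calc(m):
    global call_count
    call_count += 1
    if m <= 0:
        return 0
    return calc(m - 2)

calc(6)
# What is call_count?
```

Linear recursion stepping by 2: 4 calls from m=6 down to ≤0.

Answer: 4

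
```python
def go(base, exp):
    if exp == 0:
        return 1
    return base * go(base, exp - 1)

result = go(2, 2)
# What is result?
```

go(2, 2) = 2 * 2 = 4

Answer: 4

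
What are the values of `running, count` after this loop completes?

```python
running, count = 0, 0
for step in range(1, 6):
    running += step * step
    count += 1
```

Sum of squares and count
`running, count` takes the values: (0, 0) → (1, 0) → (1, 1) → (5, 1) → (5, 2) → (14, 2) → (14, 3) → (30, 3) → (30, 4) → (55, 4) → (55, 5)

Answer: 55, 5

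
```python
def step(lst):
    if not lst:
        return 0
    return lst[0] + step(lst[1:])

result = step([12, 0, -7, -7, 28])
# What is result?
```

12 + 0 + (-7) + (-7) + 28 + 0 = 26

Answer: 26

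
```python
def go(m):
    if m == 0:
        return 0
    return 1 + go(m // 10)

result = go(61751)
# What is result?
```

Count of digits of 61751: 5

Answer: 5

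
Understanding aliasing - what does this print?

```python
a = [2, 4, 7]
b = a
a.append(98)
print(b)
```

Key concept: basic list aliasing.
Step by step:
`a = [2, 4, 7]` → a = [2, 4, 7]
`b = a` → b = [2, 4, 7] (same object as a)
`a.append(98)` → a = [2, 4, 7, 98] (same object as b); b = [2, 4, 7, 98] (same object as a)
`print(b)` → prints [2, 4, 7, 98]

Answer: [2, 4, 7, 98]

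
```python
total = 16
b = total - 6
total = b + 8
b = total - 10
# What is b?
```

Trace:
`total = 16` → total = 16
`b = total - 6` → b = 10
`total = b + 8` → total = 18
`b = total - 10` → b = 8
So b = 8

Answer: 8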